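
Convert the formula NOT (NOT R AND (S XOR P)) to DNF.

R OR (NOT S AND NOT P) OR (P AND S)

NOT (NOT R AND (S XOR P))
≡ NOT (NOT R AND ((S AND NOT P) OR (NOT S AND P)))   [expand XOR]
≡ NOT NOT R OR NOT ((S AND NOT P) OR (NOT S AND P))   [De Morgan]
≡ R OR NOT ((S AND NOT P) OR (NOT S AND P))   [double negation]
≡ R OR (NOT (S AND NOT P) AND NOT (NOT S AND P))   [De Morgan]
≡ R OR ((NOT S OR NOT NOT P) AND NOT (NOT S AND P))   [De Morgan]
≡ R OR ((NOT S OR P) AND NOT (NOT S AND P))   [double negation]
≡ R OR ((NOT S OR P) AND (NOT NOT S OR NOT P))   [De Morgan]
≡ R OR ((NOT S OR P) AND (S OR NOT P))   [double negation]
≡ R OR (NOT S AND S) OR (NOT S AND NOT P) OR (P AND S) OR (P AND NOT P)   [distribute AND over OR]
≡ R OR (NOT S AND NOT P) OR (P AND S)   [simplify]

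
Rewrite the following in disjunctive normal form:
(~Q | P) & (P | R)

(~Q | P) & (P | R)
⇔ (~Q & P) | (~Q & R) | (P & P) | (P & R)   [distribute & over |]
⇔ (~Q & R) | P   [simplify]

(~Q & R) | P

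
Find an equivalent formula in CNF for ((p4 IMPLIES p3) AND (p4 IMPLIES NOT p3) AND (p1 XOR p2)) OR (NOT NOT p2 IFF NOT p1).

(p1 OR p2) AND (NOT p1 OR NOT p2)

((p4 IMPLIES p3) AND (p4 IMPLIES NOT p3) AND (p1 XOR p2)) OR (NOT NOT p2 IFF NOT p1)
⇔ ((NOT p4 OR p3) AND (p4 IMPLIES NOT p3) AND (p1 XOR p2)) OR (NOT NOT p2 IFF NOT p1)
⇔ ((NOT p4 OR p3) AND (NOT p4 OR NOT p3) AND (p1 XOR p2)) OR (NOT NOT p2 IFF NOT p1)
⇔ ((NOT p4 OR p3) AND (NOT p4 OR NOT p3) AND (p1 OR p2) AND NOT (p1 AND p2)) OR (NOT NOT p2 IFF NOT p1)
⇔ ((NOT p4 OR p3) AND (NOT p4 OR NOT p3) AND (p1 OR p2) AND NOT (p1 AND p2)) OR ((NOT NOT p2 IMPLIES NOT p1) AND (NOT p1 IMPLIES NOT NOT p2))
⇔ ((NOT p4 OR p3) AND (NOT p4 OR NOT p3) AND (p1 OR p2) AND NOT (p1 AND p2)) OR ((NOT NOT NOT p2 OR NOT p1) AND (NOT p1 IMPLIES NOT NOT p2))
⇔ ((NOT p4 OR p3) AND (NOT p4 OR NOT p3) AND (p1 OR p2) AND NOT (p1 AND p2)) OR ((NOT NOT NOT p2 OR NOT p1) AND (NOT NOT p1 OR NOT NOT p2))
⇔ ((NOT p4 OR p3) AND (NOT p4 OR NOT p3) AND (p1 OR p2) AND (NOT p1 OR NOT p2)) OR ((NOT NOT NOT p2 OR NOT p1) AND (NOT NOT p1 OR NOT NOT p2))
⇔ ((NOT p4 OR p3) AND (NOT p4 OR NOT p3) AND (p1 OR p2) AND (NOT p1 OR NOT p2)) OR ((NOT p2 OR NOT p1) AND (NOT NOT p1 OR NOT NOT p2))
⇔ ((NOT p4 OR p3) AND (NOT p4 OR NOT p3) AND (p1 OR p2) AND (NOT p1 OR NOT p2)) OR ((NOT p2 OR NOT p1) AND (p1 OR NOT NOT p2))
⇔ ((NOT p4 OR p3) AND (NOT p4 OR NOT p3) AND (p1 OR p2) AND (NOT p1 OR NOT p2)) OR ((NOT p2 OR NOT p1) AND (p1 OR p2))
⇔ (NOT p4 OR p3 OR NOT p2 OR NOT p1) AND (NOT p4 OR p3 OR p1 OR p2) AND (NOT p4 OR NOT p3 OR NOT p2 OR NOT p1) AND (NOT p4 OR NOT p3 OR p1 OR p2) AND (p1 OR p2 OR NOT p2 OR NOT p1) AND (p1 OR p2 OR p1 OR p2) AND (NOT p1 OR NOT p2 OR NOT p2 OR NOT p1) AND (NOT p1 OR NOT p2 OR p1 OR p2)
⇔ (p1 OR p2) AND (NOT p1 OR NOT p2)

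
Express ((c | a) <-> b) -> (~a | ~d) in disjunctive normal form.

(c & ~b) | (a & ~b) | ~a | ~d

((c | a) <-> b) -> (~a | ~d)
≡ ~((c | a) <-> b) | ~a | ~d   [eliminate ->]
≡ ~(((c | a) -> b) & (b -> (c | a))) | ~a | ~d   [eliminate <->]
≡ ~((~(c | a) | b) & (b -> (c | a))) | ~a | ~d   [eliminate ->]
≡ ~((~(c | a) | b) & (~b | c | a)) | ~a | ~d   [eliminate ->]
≡ ~(~(c | a) | b) | ~(~b | c | a) | ~a | ~d   [De Morgan]
≡ (~~(c | a) & ~b) | ~(~b | c | a) | ~a | ~d   [De Morgan]
≡ ((c | a) & ~b) | ~(~b | c | a) | ~a | ~d   [double negation]
≡ ((c | a) & ~b) | (~~b & ~c & ~a) | ~a | ~d   [De Morgan]
≡ ((c | a) & ~b) | (b & ~c & ~a) | ~a | ~d   [double negation]
≡ (c & ~b) | (a & ~b) | (b & ~c & ~a) | ~a | ~d   [distribute & over |]
≡ (c & ~b) | (a & ~b) | ~a | ~d   [simplify]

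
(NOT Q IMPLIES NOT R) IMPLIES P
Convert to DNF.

(NOT Q AND R) OR P

(NOT Q IMPLIES NOT R) IMPLIES P
⇔ NOT (NOT Q IMPLIES NOT R) OR P   [eliminate IMPLIES]
⇔ NOT (NOT NOT Q OR NOT R) OR P   [eliminate IMPLIES]
⇔ (NOT NOT NOT Q AND NOT NOT R) OR P   [De Morgan]
⇔ (NOT Q AND NOT NOT R) OR P   [double negation]
⇔ (NOT Q AND R) OR P   [double negation]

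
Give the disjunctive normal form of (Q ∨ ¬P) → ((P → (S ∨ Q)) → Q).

(¬Q ∧ P) ∨ Q

(Q ∨ ¬P) → ((P → (S ∨ Q)) → Q)
≡ ¬(Q ∨ ¬P) ∨ ((P → (S ∨ Q)) → Q)
≡ ¬(Q ∨ ¬P) ∨ ¬(P → (S ∨ Q)) ∨ Q
≡ ¬(Q ∨ ¬P) ∨ ¬(¬P ∨ S ∨ Q) ∨ Q
≡ (¬Q ∧ ¬¬P) ∨ ¬(¬P ∨ S ∨ Q) ∨ Q
≡ (¬Q ∧ P) ∨ ¬(¬P ∨ S ∨ Q) ∨ Q
≡ (¬Q ∧ P) ∨ (¬¬P ∧ ¬S ∧ ¬Q) ∨ Q
≡ (¬Q ∧ P) ∨ (P ∧ ¬S ∧ ¬Q) ∨ Q
≡ (¬Q ∧ P) ∨ Q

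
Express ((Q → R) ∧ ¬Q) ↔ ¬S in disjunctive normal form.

((Q → R) ∧ ¬Q) ↔ ¬S
= (((Q → R) ∧ ¬Q) → ¬S) ∧ (¬S → ((Q → R) ∧ ¬Q))   [eliminate ↔]
= (¬((Q → R) ∧ ¬Q) ∨ ¬S) ∧ (¬S → ((Q → R) ∧ ¬Q))   [eliminate →]
= (¬((¬Q ∨ R) ∧ ¬Q) ∨ ¬S) ∧ (¬S → ((Q → R) ∧ ¬Q))   [eliminate →]
= (¬((¬Q ∨ R) ∧ ¬Q) ∨ ¬S) ∧ (¬¬S ∨ ((Q → R) ∧ ¬Q))   [eliminate →]
= (¬((¬Q ∨ R) ∧ ¬Q) ∨ ¬S) ∧ (¬¬S ∨ ((¬Q ∨ R) ∧ ¬Q))   [eliminate →]
= (¬(¬Q ∨ R) ∨ ¬¬Q ∨ ¬S) ∧ (¬¬S ∨ ((¬Q ∨ R) ∧ ¬Q))   [De Morgan]
= ((¬¬Q ∧ ¬R) ∨ ¬¬Q ∨ ¬S) ∧ (¬¬S ∨ ((¬Q ∨ R) ∧ ¬Q))   [De Morgan]
= ((Q ∧ ¬R) ∨ ¬¬Q ∨ ¬S) ∧ (¬¬S ∨ ((¬Q ∨ R) ∧ ¬Q))   [double negation]
= ((Q ∧ ¬R) ∨ Q ∨ ¬S) ∧ (¬¬S ∨ ((¬Q ∨ R) ∧ ¬Q))   [double negation]
= ((Q ∧ ¬R) ∨ Q ∨ ¬S) ∧ (S ∨ ((¬Q ∨ R) ∧ ¬Q))   [double negation]
= (Q ∧ ¬R ∧ S) ∨ (Q ∧ ¬R ∧ ¬Q ∧ ¬Q) ∨ (Q ∧ ¬R ∧ R ∧ ¬Q) ∨ (Q ∧ S) ∨ (Q ∧ ¬Q ∧ ¬Q) ∨ (Q ∧ R ∧ ¬Q) ∨ (¬S ∧ S) ∨ (¬S ∧ ¬Q ∧ ¬Q) ∨ (¬S ∧ R ∧ ¬Q)   [distribute ∧ over ∨]
= (Q ∧ S) ∨ (¬S ∧ ¬Q)   [simplify]

(Q ∧ S) ∨ (¬S ∧ ¬Q)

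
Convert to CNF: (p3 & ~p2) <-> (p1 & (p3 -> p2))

(p3 & ~p2) <-> (p1 & (p3 -> p2))
⇔ ((p3 & ~p2) -> (p1 & (p3 -> p2))) & ((p1 & (p3 -> p2)) -> (p3 & ~p2))
⇔ (~(p3 & ~p2) | (p1 & (p3 -> p2))) & ((p1 & (p3 -> p2)) -> (p3 & ~p2))
⇔ (~(p3 & ~p2) | (p1 & (~p3 | p2))) & ((p1 & (p3 -> p2)) -> (p3 & ~p2))
⇔ (~(p3 & ~p2) | (p1 & (~p3 | p2))) & (~(p1 & (p3 -> p2)) | (p3 & ~p2))
⇔ (~(p3 & ~p2) | (p1 & (~p3 | p2))) & (~(p1 & (~p3 | p2)) | (p3 & ~p2))
⇔ (~p3 | ~~p2 | (p1 & (~p3 | p2))) & (~(p1 & (~p3 | p2)) | (p3 & ~p2))
⇔ (~p3 | p2 | (p1 & (~p3 | p2))) & (~(p1 & (~p3 | p2)) | (p3 & ~p2))
⇔ (~p3 | p2 | (p1 & (~p3 | p2))) & (~p1 | ~(~p3 | p2) | (p3 & ~p2))
⇔ (~p3 | p2 | (p1 & (~p3 | p2))) & (~p1 | (~~p3 & ~p2) | (p3 & ~p2))
⇔ (~p3 | p2 | (p1 & (~p3 | p2))) & (~p1 | (p3 & ~p2) | (p3 & ~p2))
⇔ (~p3 | p2 | p1) & (~p3 | p2 | ~p3 | p2) & (~p1 | p3 | p3) & (~p1 | p3 | ~p2) & (~p1 | ~p2 | p3) & (~p1 | ~p2 | ~p2)
⇔ (~p3 | p2) & (~p1 | p3) & (~p1 | ~p2)

(~p3 | p2) & (~p1 | p3) & (~p1 | ~p2)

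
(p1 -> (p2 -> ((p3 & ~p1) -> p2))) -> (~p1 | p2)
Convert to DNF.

(p1 -> (p2 -> ((p3 & ~p1) -> p2))) -> (~p1 | p2)
≡ ~(p1 -> (p2 -> ((p3 & ~p1) -> p2))) | ~p1 | p2   [eliminate ->]
≡ ~(~p1 | (p2 -> ((p3 & ~p1) -> p2))) | ~p1 | p2   [eliminate ->]
≡ ~(~p1 | ~p2 | ((p3 & ~p1) -> p2)) | ~p1 | p2   [eliminate ->]
≡ ~(~p1 | ~p2 | ~(p3 & ~p1) | p2) | ~p1 | p2   [eliminate ->]
≡ (~~p1 & ~~p2 & ~~(p3 & ~p1) & ~p2) | ~p1 | p2   [De Morgan]
≡ (p1 & ~~p2 & ~~(p3 & ~p1) & ~p2) | ~p1 | p2   [double negation]
≡ (p1 & p2 & ~~(p3 & ~p1) & ~p2) | ~p1 | p2   [double negation]
≡ (p1 & p2 & p3 & ~p1 & ~p2) | ~p1 | p2   [double negation]
≡ ~p1 | p2   [simplify]

~p1 | p2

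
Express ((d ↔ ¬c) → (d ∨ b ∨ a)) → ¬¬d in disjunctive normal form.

(¬d ∧ c ∧ ¬b ∧ ¬a) ∨ d

((d ↔ ¬c) → (d ∨ b ∨ a)) → ¬¬d
⇔ ¬((d ↔ ¬c) → (d ∨ b ∨ a)) ∨ ¬¬d   [eliminate →]
⇔ ¬(¬(d ↔ ¬c) ∨ d ∨ b ∨ a) ∨ ¬¬d   [eliminate →]
⇔ ¬(¬((d → ¬c) ∧ (¬c → d)) ∨ d ∨ b ∨ a) ∨ ¬¬d   [eliminate ↔]
⇔ ¬(¬((¬d ∨ ¬c) ∧ (¬c → d)) ∨ d ∨ b ∨ a) ∨ ¬¬d   [eliminate →]
⇔ ¬(¬((¬d ∨ ¬c) ∧ (¬¬c ∨ d)) ∨ d ∨ b ∨ a) ∨ ¬¬d   [eliminate →]
⇔ (¬¬((¬d ∨ ¬c) ∧ (¬¬c ∨ d)) ∧ ¬d ∧ ¬b ∧ ¬a) ∨ ¬¬d   [De Morgan]
⇔ ((¬d ∨ ¬c) ∧ (¬¬c ∨ d) ∧ ¬d ∧ ¬b ∧ ¬a) ∨ ¬¬d   [double negation]
⇔ ((¬d ∨ ¬c) ∧ (c ∨ d) ∧ ¬d ∧ ¬b ∧ ¬a) ∨ ¬¬d   [double negation]
⇔ ((¬d ∨ ¬c) ∧ (c ∨ d) ∧ ¬d ∧ ¬b ∧ ¬a) ∨ d   [double negation]
⇔ (¬d ∧ c ∧ ¬d ∧ ¬b ∧ ¬a) ∨ (¬d ∧ d ∧ ¬d ∧ ¬b ∧ ¬a) ∨ (¬c ∧ c ∧ ¬d ∧ ¬b ∧ ¬a) ∨ (¬c ∧ d ∧ ¬d ∧ ¬b ∧ ¬a) ∨ d   [distribute ∧ over ∨]
⇔ (¬d ∧ c ∧ ¬b ∧ ¬a) ∨ d   [simplify]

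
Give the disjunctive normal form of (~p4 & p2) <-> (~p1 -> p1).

(~p4 & p2) <-> (~p1 -> p1)
= ((~p4 & p2) -> (~p1 -> p1)) & ((~p1 -> p1) -> (~p4 & p2))   (eliminate <->)
= (~(~p4 & p2) | (~p1 -> p1)) & ((~p1 -> p1) -> (~p4 & p2))   (eliminate ->)
= (~(~p4 & p2) | ~~p1 | p1) & ((~p1 -> p1) -> (~p4 & p2))   (eliminate ->)
= (~(~p4 & p2) | ~~p1 | p1) & (~(~p1 -> p1) | (~p4 & p2))   (eliminate ->)
= (~(~p4 & p2) | ~~p1 | p1) & (~(~~p1 | p1) | (~p4 & p2))   (eliminate ->)
= (~~p4 | ~p2 | ~~p1 | p1) & (~(~~p1 | p1) | (~p4 & p2))   (De Morgan)
= (p4 | ~p2 | ~~p1 | p1) & (~(~~p1 | p1) | (~p4 & p2))   (double negation)
= (p4 | ~p2 | p1 | p1) & (~(~~p1 | p1) | (~p4 & p2))   (double negation)
= (p4 | ~p2 | p1 | p1) & ((~~~p1 & ~p1) | (~p4 & p2))   (De Morgan)
= (p4 | ~p2 | p1 | p1) & ((~p1 & ~p1) | (~p4 & p2))   (double negation)
= (p4 & ~p1 & ~p1) | (p4 & ~p4 & p2) | (~p2 & ~p1 & ~p1) | (~p2 & ~p4 & p2) | (p1 & ~p1 & ~p1) | (p1 & ~p4 & p2) | (p1 & ~p1 & ~p1) | (p1 & ~p4 & p2)   (distribute & over |)
= (p4 & ~p1) | (~p2 & ~p1) | (p1 & ~p4 & p2)   (simplify)

(p4 & ~p1) | (~p2 & ~p1) | (p1 & ~p4 & p2)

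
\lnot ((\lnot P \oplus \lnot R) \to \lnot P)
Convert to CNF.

(\lnot P \lor \lnot R) \land P

\lnot ((\lnot P \oplus \lnot R) \to \lnot P)
= \lnot (\lnot (\lnot P \oplus \lnot R) \lor \lnot P)   (eliminate \to)
= \lnot (\lnot ((\lnot P \lor \lnot R) \land \lnot (\lnot P \land \lnot R)) \lor \lnot P)   (expand \oplus)
= \lnot \lnot ((\lnot P \lor \lnot R) \land \lnot (\lnot P \land \lnot R)) \land \lnot \lnot P   (De Morgan)
= (\lnot P \lor \lnot R) \land \lnot (\lnot P \land \lnot R) \land \lnot \lnot P   (double negation)
= (\lnot P \lor \lnot R) \land (\lnot \lnot P \lor \lnot \lnot R) \land \lnot \lnot P   (De Morgan)
= (\lnot P \lor \lnot R) \land (P \lor \lnot \lnot R) \land \lnot \lnot P   (double negation)
= (\lnot P \lor \lnot R) \land (P \lor R) \land \lnot \lnot P   (double negation)
= (\lnot P \lor \lnot R) \land (P \lor R) \land P   (double negation)
= (\lnot P \lor \lnot R) \land P   (simplify)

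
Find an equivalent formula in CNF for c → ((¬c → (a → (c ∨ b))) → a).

c → ((¬c → (a → (c ∨ b))) → a)
= ¬c ∨ ((¬c → (a → (c ∨ b))) → a)
= ¬c ∨ ¬(¬c → (a → (c ∨ b))) ∨ a
= ¬c ∨ ¬(¬¬c ∨ (a → (c ∨ b))) ∨ a
= ¬c ∨ ¬(¬¬c ∨ ¬a ∨ c ∨ b) ∨ a
= ¬c ∨ (¬¬¬c ∧ ¬¬a ∧ ¬c ∧ ¬b) ∨ a
= ¬c ∨ (¬c ∧ ¬¬a ∧ ¬c ∧ ¬b) ∨ a
= ¬c ∨ (¬c ∧ a ∧ ¬c ∧ ¬b) ∨ a
= (¬c ∨ ¬c ∨ a) ∧ (¬c ∨ a ∨ a) ∧ (¬c ∨ ¬c ∨ a) ∧ (¬c ∨ ¬b ∨ a)
= ¬c ∨ a

¬c ∨ a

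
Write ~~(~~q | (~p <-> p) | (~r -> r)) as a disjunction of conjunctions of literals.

~~(~~q | (~p <-> p) | (~r -> r))
⇔ ~~(~~q | ((~p -> p) & (p -> ~p)) | (~r -> r))
⇔ ~~(~~q | ((~~p | p) & (p -> ~p)) | (~r -> r))
⇔ ~~(~~q | ((~~p | p) & (~p | ~p)) | (~r -> r))
⇔ ~~(~~q | ((~~p | p) & (~p | ~p)) | ~~r | r)
⇔ ~~q | ((~~p | p) & (~p | ~p)) | ~~r | r
⇔ q | ((~~p | p) & (~p | ~p)) | ~~r | r
⇔ q | ((p | p) & (~p | ~p)) | ~~r | r
⇔ q | ((p | p) & (~p | ~p)) | r | r
⇔ q | (p & ~p) | (p & ~p) | (p & ~p) | (p & ~p) | r | r
⇔ q | r

q | r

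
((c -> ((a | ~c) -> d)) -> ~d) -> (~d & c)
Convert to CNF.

((c -> ((a | ~c) -> d)) -> ~d) -> (~d & c)
= ~((c -> ((a | ~c) -> d)) -> ~d) | (~d & c)   [eliminate ->]
= ~(~(c -> ((a | ~c) -> d)) | ~d) | (~d & c)   [eliminate ->]
= ~(~(~c | ((a | ~c) -> d)) | ~d) | (~d & c)   [eliminate ->]
= ~(~(~c | ~(a | ~c) | d) | ~d) | (~d & c)   [eliminate ->]
= (~~(~c | ~(a | ~c) | d) & ~~d) | (~d & c)   [De Morgan]
= ((~c | ~(a | ~c) | d) & ~~d) | (~d & c)   [double negation]
= ((~c | (~a & ~~c) | d) & ~~d) | (~d & c)   [De Morgan]
= ((~c | (~a & c) | d) & ~~d) | (~d & c)   [double negation]
= ((~c | (~a & c) | d) & d) | (~d & c)   [double negation]
= (~c | ~a | d | ~d) & (~c | ~a | d | c) & (~c | c | d | ~d) & (~c | c | d | c) & (d | ~d) & (d | c)   [distribute | over &]
= d | c   [simplify]

d | c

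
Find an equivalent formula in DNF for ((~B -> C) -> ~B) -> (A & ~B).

B | (A & ~B)

((~B -> C) -> ~B) -> (A & ~B)
≡ ~((~B -> C) -> ~B) | (A & ~B)
≡ ~(~(~B -> C) | ~B) | (A & ~B)
≡ ~(~(~~B | C) | ~B) | (A & ~B)
≡ (~~(~~B | C) & ~~B) | (A & ~B)
≡ ((~~B | C) & ~~B) | (A & ~B)
≡ ((B | C) & ~~B) | (A & ~B)
≡ ((B | C) & B) | (A & ~B)
≡ (B & B) | (C & B) | (A & ~B)
≡ B | (A & ~B)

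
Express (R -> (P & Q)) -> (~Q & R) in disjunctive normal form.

(R & ~P) | (R & ~Q)

(R -> (P & Q)) -> (~Q & R)
⇔ ~(R -> (P & Q)) | (~Q & R)   [eliminate ->]
⇔ ~(~R | (P & Q)) | (~Q & R)   [eliminate ->]
⇔ (~~R & ~(P & Q)) | (~Q & R)   [De Morgan]
⇔ (R & ~(P & Q)) | (~Q & R)   [double negation]
⇔ (R & (~P | ~Q)) | (~Q & R)   [De Morgan]
⇔ (R & ~P) | (R & ~Q) | (~Q & R)   [distribute & over |]
⇔ (R & ~P) | (R & ~Q)   [simplify]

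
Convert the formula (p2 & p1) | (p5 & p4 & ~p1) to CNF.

(p2 & p1) | (p5 & p4 & ~p1)
= (p2 | p5) & (p2 | p4) & (p2 | ~p1) & (p1 | p5) & (p1 | p4) & (p1 | ~p1)   [distribute | over &]
= (p2 | p5) & (p2 | p4) & (p2 | ~p1) & (p1 | p5) & (p1 | p4)   [simplify]

(p2 | p5) & (p2 | p4) & (p2 | ~p1) & (p1 | p5) & (p1 | p4)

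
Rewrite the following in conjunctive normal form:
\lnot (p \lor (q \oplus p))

\lnot (p \lor (q \oplus p))
≡ \lnot (p \lor ((q \lor p) \land \lnot (q \land p)))
≡ \lnot p \land \lnot ((q \lor p) \land \lnot (q \land p))
≡ \lnot p \land (\lnot (q \lor p) \lor \lnot \lnot (q \land p))
≡ \lnot p \land ((\lnot q \land \lnot p) \lor \lnot \lnot (q \land p))
≡ \lnot p \land ((\lnot q \land \lnot p) \lor (q \land p))
≡ \lnot p \land (\lnot q \lor q) \land (\lnot q \lor p) \land (\lnot p \lor q) \land (\lnot p \lor p)
≡ \lnot p \land (\lnot q \lor p)

\lnot p \land (\lnot q \lor p)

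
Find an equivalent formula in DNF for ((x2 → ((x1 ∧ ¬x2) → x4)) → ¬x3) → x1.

((x2 → ((x1 ∧ ¬x2) → x4)) → ¬x3) → x1
= ¬((x2 → ((x1 ∧ ¬x2) → x4)) → ¬x3) ∨ x1   [eliminate →]
= ¬(¬(x2 → ((x1 ∧ ¬x2) → x4)) ∨ ¬x3) ∨ x1   [eliminate →]
= ¬(¬(¬x2 ∨ ((x1 ∧ ¬x2) → x4)) ∨ ¬x3) ∨ x1   [eliminate →]
= ¬(¬(¬x2 ∨ ¬(x1 ∧ ¬x2) ∨ x4) ∨ ¬x3) ∨ x1   [eliminate →]
= (¬¬(¬x2 ∨ ¬(x1 ∧ ¬x2) ∨ x4) ∧ ¬¬x3) ∨ x1   [De Morgan]
= ((¬x2 ∨ ¬(x1 ∧ ¬x2) ∨ x4) ∧ ¬¬x3) ∨ x1   [double negation]
= ((¬x2 ∨ ¬x1 ∨ ¬¬x2 ∨ x4) ∧ ¬¬x3) ∨ x1   [De Morgan]
= ((¬x2 ∨ ¬x1 ∨ x2 ∨ x4) ∧ ¬¬x3) ∨ x1   [double negation]
= ((¬x2 ∨ ¬x1 ∨ x2 ∨ x4) ∧ x3) ∨ x1   [double negation]
= (¬x2 ∧ x3) ∨ (¬x1 ∧ x3) ∨ (x2 ∧ x3) ∨ (x4 ∧ x3) ∨ x1   [distribute ∧ over ∨]

(¬x2 ∧ x3) ∨ (¬x1 ∧ x3) ∨ (x2 ∧ x3) ∨ (x4 ∧ x3) ∨ x1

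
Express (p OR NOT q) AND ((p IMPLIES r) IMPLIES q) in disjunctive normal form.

(p OR NOT q) AND ((p IMPLIES r) IMPLIES q)
⇔ (p OR NOT q) AND (NOT (p IMPLIES r) OR q)   — eliminate IMPLIES
⇔ (p OR NOT q) AND (NOT (NOT p OR r) OR q)   — eliminate IMPLIES
⇔ (p OR NOT q) AND ((NOT NOT p AND NOT r) OR q)   — De Morgan
⇔ (p OR NOT q) AND ((p AND NOT r) OR q)   — double negation
⇔ (p AND p AND NOT r) OR (p AND q) OR (NOT q AND p AND NOT r) OR (NOT q AND q)   — distribute AND over OR
⇔ (p AND NOT r) OR (p AND q)   — simplify

(p AND NOT r) OR (p AND q)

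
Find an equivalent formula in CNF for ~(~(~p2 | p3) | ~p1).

(~p2 | p3) & p1

~(~(~p2 | p3) | ~p1)
= ~~(~p2 | p3) & ~~p1   [De Morgan]
= (~p2 | p3) & ~~p1   [double negation]
= (~p2 | p3) & p1   [double negation]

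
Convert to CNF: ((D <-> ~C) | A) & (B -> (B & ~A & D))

(~D | ~C | A) & (C | D | A) & (~B | ~A) & (~B | D)

((D <-> ~C) | A) & (B -> (B & ~A & D))
≡ (((D -> ~C) & (~C -> D)) | A) & (B -> (B & ~A & D))   [eliminate <->]
≡ (((~D | ~C) & (~C -> D)) | A) & (B -> (B & ~A & D))   [eliminate ->]
≡ (((~D | ~C) & (~~C | D)) | A) & (B -> (B & ~A & D))   [eliminate ->]
≡ (((~D | ~C) & (~~C | D)) | A) & (~B | (B & ~A & D))   [eliminate ->]
≡ (((~D | ~C) & (C | D)) | A) & (~B | (B & ~A & D))   [double negation]
≡ (~D | ~C | A) & (C | D | A) & (~B | B) & (~B | ~A) & (~B | D)   [distribute | over &]
≡ (~D | ~C | A) & (C | D | A) & (~B | ~A) & (~B | D)   [simplify]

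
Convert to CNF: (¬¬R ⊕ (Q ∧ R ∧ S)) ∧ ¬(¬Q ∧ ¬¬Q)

R ∧ (¬R ∨ ¬Q ∨ ¬S)

(¬¬R ⊕ (Q ∧ R ∧ S)) ∧ ¬(¬Q ∧ ¬¬Q)
⇔ (¬¬R ∨ (Q ∧ R ∧ S)) ∧ ¬(¬¬R ∧ Q ∧ R ∧ S) ∧ ¬(¬Q ∧ ¬¬Q)   [expand ⊕]
⇔ (R ∨ (Q ∧ R ∧ S)) ∧ ¬(¬¬R ∧ Q ∧ R ∧ S) ∧ ¬(¬Q ∧ ¬¬Q)   [double negation]
⇔ (R ∨ (Q ∧ R ∧ S)) ∧ (¬¬¬R ∨ ¬Q ∨ ¬R ∨ ¬S) ∧ ¬(¬Q ∧ ¬¬Q)   [De Morgan]
⇔ (R ∨ (Q ∧ R ∧ S)) ∧ (¬R ∨ ¬Q ∨ ¬R ∨ ¬S) ∧ ¬(¬Q ∧ ¬¬Q)   [double negation]
⇔ (R ∨ (Q ∧ R ∧ S)) ∧ (¬R ∨ ¬Q ∨ ¬R ∨ ¬S) ∧ (¬¬Q ∨ ¬¬¬Q)   [De Morgan]
⇔ (R ∨ (Q ∧ R ∧ S)) ∧ (¬R ∨ ¬Q ∨ ¬R ∨ ¬S) ∧ (Q ∨ ¬¬¬Q)   [double negation]
⇔ (R ∨ (Q ∧ R ∧ S)) ∧ (¬R ∨ ¬Q ∨ ¬R ∨ ¬S) ∧ (Q ∨ ¬Q)   [double negation]
⇔ (R ∨ Q) ∧ (R ∨ R) ∧ (R ∨ S) ∧ (¬R ∨ ¬Q ∨ ¬R ∨ ¬S) ∧ (Q ∨ ¬Q)   [distribute ∨ over ∧]
⇔ R ∧ (¬R ∨ ¬Q ∨ ¬S)   [simplify]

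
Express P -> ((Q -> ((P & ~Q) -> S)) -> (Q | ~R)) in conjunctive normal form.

P -> ((Q -> ((P & ~Q) -> S)) -> (Q | ~R))
= ~P | ((Q -> ((P & ~Q) -> S)) -> (Q | ~R))   (eliminate ->)
= ~P | ~(Q -> ((P & ~Q) -> S)) | Q | ~R   (eliminate ->)
= ~P | ~(~Q | ((P & ~Q) -> S)) | Q | ~R   (eliminate ->)
= ~P | ~(~Q | ~(P & ~Q) | S) | Q | ~R   (eliminate ->)
= ~P | (~~Q & ~~(P & ~Q) & ~S) | Q | ~R   (De Morgan)
= ~P | (Q & ~~(P & ~Q) & ~S) | Q | ~R   (double negation)
= ~P | (Q & P & ~Q & ~S) | Q | ~R   (double negation)
= (~P | Q | Q | ~R) & (~P | P | Q | ~R) & (~P | ~Q | Q | ~R) & (~P | ~S | Q | ~R)   (distribute | over &)
= ~P | Q | ~R   (simplify)

~P | Q | ~R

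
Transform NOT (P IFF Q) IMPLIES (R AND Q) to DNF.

(NOT P AND NOT Q) OR (Q AND P) OR (R AND Q)

NOT (P IFF Q) IMPLIES (R AND Q)
⇔ NOT NOT (P IFF Q) OR (R AND Q)   [eliminate IMPLIES]
⇔ NOT NOT ((P IMPLIES Q) AND (Q IMPLIES P)) OR (R AND Q)   [eliminate IFF]
⇔ NOT NOT ((NOT P OR Q) AND (Q IMPLIES P)) OR (R AND Q)   [eliminate IMPLIES]
⇔ NOT NOT ((NOT P OR Q) AND (NOT Q OR P)) OR (R AND Q)   [eliminate IMPLIES]
⇔ ((NOT P OR Q) AND (NOT Q OR P)) OR (R AND Q)   [double negation]
⇔ (NOT P AND NOT Q) OR (NOT P AND P) OR (Q AND NOT Q) OR (Q AND P) OR (R AND Q)   [distribute AND over OR]
⇔ (NOT P AND NOT Q) OR (Q AND P) OR (R AND Q)   [simplify]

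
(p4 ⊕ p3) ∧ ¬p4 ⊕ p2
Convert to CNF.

(p4 ∨ p3 ∨ p2) ∧ (¬p4 ∨ p2) ∧ (¬p3 ∨ p4 ∨ ¬p2)

(p4 ⊕ p3) ∧ ¬p4 ⊕ p2
≡ ((p4 ⊕ p3) ∧ ¬p4 ∨ p2) ∧ ¬((p4 ⊕ p3) ∧ ¬p4 ∧ p2)   — expand ⊕
≡ ((p4 ∨ p3) ∧ ¬(p4 ∧ p3) ∧ ¬p4 ∨ p2) ∧ ¬((p4 ⊕ p3) ∧ ¬p4 ∧ p2)   — expand ⊕
≡ ((p4 ∨ p3) ∧ ¬(p4 ∧ p3) ∧ ¬p4 ∨ p2) ∧ ¬((p4 ∨ p3) ∧ ¬(p4 ∧ p3) ∧ ¬p4 ∧ p2)   — expand ⊕
≡ ((p4 ∨ p3) ∧ (¬p4 ∨ ¬p3) ∧ ¬p4 ∨ p2) ∧ ¬((p4 ∨ p3) ∧ ¬(p4 ∧ p3) ∧ ¬p4 ∧ p2)   — De Morgan
≡ ((p4 ∨ p3) ∧ (¬p4 ∨ ¬p3) ∧ ¬p4 ∨ p2) ∧ (¬(p4 ∨ p3) ∨ ¬¬(p4 ∧ p3) ∨ ¬¬p4 ∨ ¬p2)   — De Morgan
≡ ((p4 ∨ p3) ∧ (¬p4 ∨ ¬p3) ∧ ¬p4 ∨ p2) ∧ (¬p4 ∧ ¬p3 ∨ ¬¬(p4 ∧ p3) ∨ ¬¬p4 ∨ ¬p2)   — De Morgan
≡ ((p4 ∨ p3) ∧ (¬p4 ∨ ¬p3) ∧ ¬p4 ∨ p2) ∧ (¬p4 ∧ ¬p3 ∨ p4 ∧ p3 ∨ ¬¬p4 ∨ ¬p2)   — double negation
≡ ((p4 ∨ p3) ∧ (¬p4 ∨ ¬p3) ∧ ¬p4 ∨ p2) ∧ (¬p4 ∧ ¬p3 ∨ p4 ∧ p3 ∨ p4 ∨ ¬p2)   — double negation
≡ (p4 ∨ p3 ∨ p2) ∧ (¬p4 ∨ ¬p3 ∨ p2) ∧ (¬p4 ∨ p2) ∧ (¬p4 ∨ p4 ∨ p4 ∨ ¬p2) ∧ (¬p4 ∨ p3 ∨ p4 ∨ ¬p2) ∧ (¬p3 ∨ p4 ∨ p4 ∨ ¬p2) ∧ (¬p3 ∨ p3 ∨ p4 ∨ ¬p2)   — distribute ∨ over ∧
≡ (p4 ∨ p3 ∨ p2) ∧ (¬p4 ∨ p2) ∧ (¬p3 ∨ p4 ∨ ¬p2)   — simplify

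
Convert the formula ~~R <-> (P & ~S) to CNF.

~~R <-> (P & ~S)
= (~~R -> (P & ~S)) & ((P & ~S) -> ~~R)   [eliminate <->]
= (~~~R | (P & ~S)) & ((P & ~S) -> ~~R)   [eliminate ->]
= (~~~R | (P & ~S)) & (~(P & ~S) | ~~R)   [eliminate ->]
= (~R | (P & ~S)) & (~(P & ~S) | ~~R)   [double negation]
= (~R | (P & ~S)) & (~P | ~~S | ~~R)   [De Morgan]
= (~R | (P & ~S)) & (~P | S | ~~R)   [double negation]
= (~R | (P & ~S)) & (~P | S | R)   [double negation]
= (~R | P) & (~R | ~S) & (~P | S | R)   [distribute | over &]

(~R | P) & (~R | ~S) & (~P | S | R)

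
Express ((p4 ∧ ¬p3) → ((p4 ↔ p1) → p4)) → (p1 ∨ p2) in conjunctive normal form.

((p4 ∧ ¬p3) → ((p4 ↔ p1) → p4)) → (p1 ∨ p2)
= ¬((p4 ∧ ¬p3) → ((p4 ↔ p1) → p4)) ∨ p1 ∨ p2   [eliminate →]
= ¬(¬(p4 ∧ ¬p3) ∨ ((p4 ↔ p1) → p4)) ∨ p1 ∨ p2   [eliminate →]
= ¬(¬(p4 ∧ ¬p3) ∨ ¬(p4 ↔ p1) ∨ p4) ∨ p1 ∨ p2   [eliminate →]
= ¬(¬(p4 ∧ ¬p3) ∨ ¬((p4 → p1) ∧ (p1 → p4)) ∨ p4) ∨ p1 ∨ p2   [eliminate ↔]
= ¬(¬(p4 ∧ ¬p3) ∨ ¬((¬p4 ∨ p1) ∧ (p1 → p4)) ∨ p4) ∨ p1 ∨ p2   [eliminate →]
= ¬(¬(p4 ∧ ¬p3) ∨ ¬((¬p4 ∨ p1) ∧ (¬p1 ∨ p4)) ∨ p4) ∨ p1 ∨ p2   [eliminate →]
= (¬¬(p4 ∧ ¬p3) ∧ ¬¬((¬p4 ∨ p1) ∧ (¬p1 ∨ p4)) ∧ ¬p4) ∨ p1 ∨ p2   [De Morgan]
= (p4 ∧ ¬p3 ∧ ¬¬((¬p4 ∨ p1) ∧ (¬p1 ∨ p4)) ∧ ¬p4) ∨ p1 ∨ p2   [double negation]
= (p4 ∧ ¬p3 ∧ (¬p4 ∨ p1) ∧ (¬p1 ∨ p4) ∧ ¬p4) ∨ p1 ∨ p2   [double negation]
= (p4 ∨ p1 ∨ p2) ∧ (¬p3 ∨ p1 ∨ p2) ∧ (¬p4 ∨ p1 ∨ p1 ∨ p2) ∧ (¬p1 ∨ p4 ∨ p1 ∨ p2) ∧ (¬p4 ∨ p1 ∨ p2)   [distribute ∨ over ∧]
= (p4 ∨ p1 ∨ p2) ∧ (¬p3 ∨ p1 ∨ p2) ∧ (¬p4 ∨ p1 ∨ p2)   [simplify]

(p4 ∨ p1 ∨ p2) ∧ (¬p3 ∨ p1 ∨ p2) ∧ (¬p4 ∨ p1 ∨ p2)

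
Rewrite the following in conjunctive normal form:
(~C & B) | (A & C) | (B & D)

(~C & B) | (A & C) | (B & D)
≡ (~C | A | B) & (~C | A | D) & (~C | C | B) & (~C | C | D) & (B | A | B) & (B | A | D) & (B | C | B) & (B | C | D)   [distribute | over &]
≡ (~C | A | D) & (B | A) & (B | C)   [simplify]

(~C | A | D) & (B | A) & (B | C)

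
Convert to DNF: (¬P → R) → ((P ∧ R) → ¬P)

¬P ∨ ¬R

(¬P → R) → ((P ∧ R) → ¬P)
= ¬(¬P → R) ∨ ((P ∧ R) → ¬P)   [eliminate →]
= ¬(¬¬P ∨ R) ∨ ((P ∧ R) → ¬P)   [eliminate →]
= ¬(¬¬P ∨ R) ∨ ¬(P ∧ R) ∨ ¬P   [eliminate →]
= (¬¬¬P ∧ ¬R) ∨ ¬(P ∧ R) ∨ ¬P   [De Morgan]
= (¬P ∧ ¬R) ∨ ¬(P ∧ R) ∨ ¬P   [double negation]
= (¬P ∧ ¬R) ∨ ¬P ∨ ¬R ∨ ¬P   [De Morgan]
= ¬P ∨ ¬R   [simplify]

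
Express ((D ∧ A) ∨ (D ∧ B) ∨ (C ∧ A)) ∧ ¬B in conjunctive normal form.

(D ∨ C) ∧ (D ∨ A) ∧ (A ∨ B) ∧ ¬B

((D ∧ A) ∨ (D ∧ B) ∨ (C ∧ A)) ∧ ¬B
≡ (D ∨ D ∨ C) ∧ (D ∨ D ∨ A) ∧ (D ∨ B ∨ C) ∧ (D ∨ B ∨ A) ∧ (A ∨ D ∨ C) ∧ (A ∨ D ∨ A) ∧ (A ∨ B ∨ C) ∧ (A ∨ B ∨ A) ∧ ¬B   [distribute ∨ over ∧]
≡ (D ∨ C) ∧ (D ∨ A) ∧ (A ∨ B) ∧ ¬B   [simplify]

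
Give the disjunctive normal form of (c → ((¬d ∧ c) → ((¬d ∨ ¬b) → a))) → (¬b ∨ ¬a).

¬b ∨ ¬a

(c → ((¬d ∧ c) → ((¬d ∨ ¬b) → a))) → (¬b ∨ ¬a)
≡ ¬(c → ((¬d ∧ c) → ((¬d ∨ ¬b) → a))) ∨ ¬b ∨ ¬a
≡ ¬(¬c ∨ ((¬d ∧ c) → ((¬d ∨ ¬b) → a))) ∨ ¬b ∨ ¬a
≡ ¬(¬c ∨ ¬(¬d ∧ c) ∨ ((¬d ∨ ¬b) → a)) ∨ ¬b ∨ ¬a
≡ ¬(¬c ∨ ¬(¬d ∧ c) ∨ ¬(¬d ∨ ¬b) ∨ a) ∨ ¬b ∨ ¬a
≡ (¬¬c ∧ ¬¬(¬d ∧ c) ∧ ¬¬(¬d ∨ ¬b) ∧ ¬a) ∨ ¬b ∨ ¬a
≡ (c ∧ ¬¬(¬d ∧ c) ∧ ¬¬(¬d ∨ ¬b) ∧ ¬a) ∨ ¬b ∨ ¬a
≡ (c ∧ ¬d ∧ c ∧ ¬¬(¬d ∨ ¬b) ∧ ¬a) ∨ ¬b ∨ ¬a
≡ (c ∧ ¬d ∧ c ∧ (¬d ∨ ¬b) ∧ ¬a) ∨ ¬b ∨ ¬a
≡ (c ∧ ¬d ∧ c ∧ ¬d ∧ ¬a) ∨ (c ∧ ¬d ∧ c ∧ ¬b ∧ ¬a) ∨ ¬b ∨ ¬a
≡ ¬b ∨ ¬a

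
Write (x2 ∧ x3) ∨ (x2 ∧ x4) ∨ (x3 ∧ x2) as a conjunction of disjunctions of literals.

x2 ∧ (x3 ∨ x4)

(x2 ∧ x3) ∨ (x2 ∧ x4) ∨ (x3 ∧ x2)
≡ (x2 ∨ x2 ∨ x3) ∧ (x2 ∨ x2 ∨ x2) ∧ (x2 ∨ x4 ∨ x3) ∧ (x2 ∨ x4 ∨ x2) ∧ (x3 ∨ x2 ∨ x3) ∧ (x3 ∨ x2 ∨ x2) ∧ (x3 ∨ x4 ∨ x3) ∧ (x3 ∨ x4 ∨ x2)   [distribute ∨ over ∧]
≡ x2 ∧ (x3 ∨ x4)   [simplify]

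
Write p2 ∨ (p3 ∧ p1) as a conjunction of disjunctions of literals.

p2 ∨ (p3 ∧ p1)
= (p2 ∨ p3) ∧ (p2 ∨ p1)   — distribute ∨ over ∧

(p2 ∨ p3) ∧ (p2 ∨ p1)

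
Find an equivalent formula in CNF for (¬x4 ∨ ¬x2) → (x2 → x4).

(¬x4 ∨ ¬x2) → (x2 → x4)
≡ ¬(¬x4 ∨ ¬x2) ∨ (x2 → x4)   (eliminate →)
≡ ¬(¬x4 ∨ ¬x2) ∨ ¬x2 ∨ x4   (eliminate →)
≡ (¬¬x4 ∧ ¬¬x2) ∨ ¬x2 ∨ x4   (De Morgan)
≡ (x4 ∧ ¬¬x2) ∨ ¬x2 ∨ x4   (double negation)
≡ (x4 ∧ x2) ∨ ¬x2 ∨ x4   (double negation)
≡ (x4 ∨ ¬x2 ∨ x4) ∧ (x2 ∨ ¬x2 ∨ x4)   (distribute ∨ over ∧)
≡ x4 ∨ ¬x2   (simplify)

x4 ∨ ¬x2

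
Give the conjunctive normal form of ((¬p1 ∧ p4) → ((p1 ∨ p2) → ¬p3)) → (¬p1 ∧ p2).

¬p1 ∧ (p4 ∨ p2) ∧ (p1 ∨ p2) ∧ (p3 ∨ p2)

((¬p1 ∧ p4) → ((p1 ∨ p2) → ¬p3)) → (¬p1 ∧ p2)
≡ ¬((¬p1 ∧ p4) → ((p1 ∨ p2) → ¬p3)) ∨ (¬p1 ∧ p2)   [eliminate →]
≡ ¬(¬(¬p1 ∧ p4) ∨ ((p1 ∨ p2) → ¬p3)) ∨ (¬p1 ∧ p2)   [eliminate →]
≡ ¬(¬(¬p1 ∧ p4) ∨ ¬(p1 ∨ p2) ∨ ¬p3) ∨ (¬p1 ∧ p2)   [eliminate →]
≡ (¬¬(¬p1 ∧ p4) ∧ ¬¬(p1 ∨ p2) ∧ ¬¬p3) ∨ (¬p1 ∧ p2)   [De Morgan]
≡ (¬p1 ∧ p4 ∧ ¬¬(p1 ∨ p2) ∧ ¬¬p3) ∨ (¬p1 ∧ p2)   [double negation]
≡ (¬p1 ∧ p4 ∧ (p1 ∨ p2) ∧ ¬¬p3) ∨ (¬p1 ∧ p2)   [double negation]
≡ (¬p1 ∧ p4 ∧ (p1 ∨ p2) ∧ p3) ∨ (¬p1 ∧ p2)   [double negation]
≡ (¬p1 ∨ ¬p1) ∧ (¬p1 ∨ p2) ∧ (p4 ∨ ¬p1) ∧ (p4 ∨ p2) ∧ (p1 ∨ p2 ∨ ¬p1) ∧ (p1 ∨ p2 ∨ p2) ∧ (p3 ∨ ¬p1) ∧ (p3 ∨ p2)   [distribute ∨ over ∧]
≡ ¬p1 ∧ (p4 ∨ p2) ∧ (p1 ∨ p2) ∧ (p3 ∨ p2)   [simplify]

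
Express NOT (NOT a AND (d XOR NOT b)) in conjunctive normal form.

(a OR NOT d OR NOT b) AND (a OR b OR d)

NOT (NOT a AND (d XOR NOT b))
⇔ NOT (NOT a AND (d OR NOT b) AND NOT (d AND NOT b))   [expand XOR]
⇔ NOT NOT a OR NOT (d OR NOT b) OR NOT NOT (d AND NOT b)   [De Morgan]
⇔ a OR NOT (d OR NOT b) OR NOT NOT (d AND NOT b)   [double negation]
⇔ a OR (NOT d AND NOT NOT b) OR NOT NOT (d AND NOT b)   [De Morgan]
⇔ a OR (NOT d AND b) OR NOT NOT (d AND NOT b)   [double negation]
⇔ a OR (NOT d AND b) OR (d AND NOT b)   [double negation]
⇔ (a OR NOT d OR d) AND (a OR NOT d OR NOT b) AND (a OR b OR d) AND (a OR b OR NOT b)   [distribute OR over AND]
⇔ (a OR NOT d OR NOT b) AND (a OR b OR d)   [simplify]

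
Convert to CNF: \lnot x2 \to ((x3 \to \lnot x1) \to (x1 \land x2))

\lnot x2 \to ((x3 \to \lnot x1) \to (x1 \land x2))
⇔ \lnot \lnot x2 \lor ((x3 \to \lnot x1) \to (x1 \land x2))   (eliminate \to)
⇔ \lnot \lnot x2 \lor \lnot (x3 \to \lnot x1) \lor (x1 \land x2)   (eliminate \to)
⇔ \lnot \lnot x2 \lor \lnot (\lnot x3 \lor \lnot x1) \lor (x1 \land x2)   (eliminate \to)
⇔ x2 \lor \lnot (\lnot x3 \lor \lnot x1) \lor (x1 \land x2)   (double negation)
⇔ x2 \lor (\lnot \lnot x3 \land \lnot \lnot x1) \lor (x1 \land x2)   (De Morgan)
⇔ x2 \lor (x3 \land \lnot \lnot x1) \lor (x1 \land x2)   (double negation)
⇔ x2 \lor (x3 \land x1) \lor (x1 \land x2)   (double negation)
⇔ (x2 \lor x3 \lor x1) \land (x2 \lor x3 \lor x2) \land (x2 \lor x1 \lor x1) \land (x2 \lor x1 \lor x2)   (distribute \lor over \land)
⇔ (x2 \lor x3) \land (x2 \lor x1)   (simplify)

(x2 \lor x3) \land (x2 \lor x1)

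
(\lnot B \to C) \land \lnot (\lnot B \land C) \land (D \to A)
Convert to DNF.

(\lnot B \to C) \land \lnot (\lnot B \land C) \land (D \to A)
≡ (\lnot \lnot B \lor C) \land \lnot (\lnot B \land C) \land (D \to A)   — eliminate \to
≡ (\lnot \lnot B \lor C) \land \lnot (\lnot B \land C) \land (\lnot D \lor A)   — eliminate \to
≡ (B \lor C) \land \lnot (\lnot B \land C) \land (\lnot D \lor A)   — double negation
≡ (B \lor C) \land (\lnot \lnot B \lor \lnot C) \land (\lnot D \lor A)   — De Morgan
≡ (B \lor C) \land (B \lor \lnot C) \land (\lnot D \lor A)   — double negation
≡ B \land B \land \lnot D \lor B \land B \land A \lor B \land \lnot C \land \lnot D \lor B \land \lnot C \land A \lor C \land B \land \lnot D \lor C \land B \land A \lor C \land \lnot C \land \lnot D \lor C \land \lnot C \land A   — distribute \land over \lor
≡ B \land \lnot D \lor B \land A   — simplify

B \land \lnot D \lor B \land A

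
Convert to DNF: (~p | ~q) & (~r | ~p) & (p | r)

(~p & r) | (~q & ~r & p)

(~p | ~q) & (~r | ~p) & (p | r)
≡ (~p & ~r & p) | (~p & ~r & r) | (~p & ~p & p) | (~p & ~p & r) | (~q & ~r & p) | (~q & ~r & r) | (~q & ~p & p) | (~q & ~p & r)   [distribute & over |]
≡ (~p & r) | (~q & ~r & p)   [simplify]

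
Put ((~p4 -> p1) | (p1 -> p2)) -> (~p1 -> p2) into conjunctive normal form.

p1 | p2

((~p4 -> p1) | (p1 -> p2)) -> (~p1 -> p2)
= ~((~p4 -> p1) | (p1 -> p2)) | (~p1 -> p2)
= ~(~~p4 | p1 | (p1 -> p2)) | (~p1 -> p2)
= ~(~~p4 | p1 | ~p1 | p2) | (~p1 -> p2)
= ~(~~p4 | p1 | ~p1 | p2) | ~~p1 | p2
= (~~~p4 & ~p1 & ~~p1 & ~p2) | ~~p1 | p2
= (~p4 & ~p1 & ~~p1 & ~p2) | ~~p1 | p2
= (~p4 & ~p1 & p1 & ~p2) | ~~p1 | p2
= (~p4 & ~p1 & p1 & ~p2) | p1 | p2
= (~p4 | p1 | p2) & (~p1 | p1 | p2) & (p1 | p1 | p2) & (~p2 | p1 | p2)
= p1 | p2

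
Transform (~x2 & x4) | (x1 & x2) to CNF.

(~x2 & x4) | (x1 & x2)
≡ (~x2 | x1) & (~x2 | x2) & (x4 | x1) & (x4 | x2)   [distribute | over &]
≡ (~x2 | x1) & (x4 | x1) & (x4 | x2)   [simplify]

(~x2 | x1) & (x4 | x1) & (x4 | x2)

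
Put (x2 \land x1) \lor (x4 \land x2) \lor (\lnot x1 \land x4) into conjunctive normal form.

(x2 \lor x4) \land (x2 \lor \lnot x1) \land (x1 \lor x4)

(x2 \land x1) \lor (x4 \land x2) \lor (\lnot x1 \land x4)
≡ (x2 \lor x4 \lor \lnot x1) \land (x2 \lor x4 \lor x4) \land (x2 \lor x2 \lor \lnot x1) \land (x2 \lor x2 \lor x4) \land (x1 \lor x4 \lor \lnot x1) \land (x1 \lor x4 \lor x4) \land (x1 \lor x2 \lor \lnot x1) \land (x1 \lor x2 \lor x4)   [distribute \lor over \land]
≡ (x2 \lor x4) \land (x2 \lor \lnot x1) \land (x1 \lor x4)   [simplify]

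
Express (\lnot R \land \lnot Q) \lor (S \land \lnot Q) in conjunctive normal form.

(\lnot R \land \lnot Q) \lor (S \land \lnot Q)
≡ (\lnot R \lor S) \land (\lnot R \lor \lnot Q) \land (\lnot Q \lor S) \land (\lnot Q \lor \lnot Q)   [distribute \lor over \land]
≡ (\lnot R \lor S) \land \lnot Q   [simplify]

(\lnot R \lor S) \land \lnot Q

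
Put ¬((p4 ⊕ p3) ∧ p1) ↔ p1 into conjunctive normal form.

p1 ∧ (¬p1 ∨ ¬p4 ∨ p3) ∧ (¬p1 ∨ ¬p3 ∨ p4)

¬((p4 ⊕ p3) ∧ p1) ↔ p1
≡ (¬((p4 ⊕ p3) ∧ p1) → p1) ∧ (p1 → ¬((p4 ⊕ p3) ∧ p1))
≡ (¬¬((p4 ⊕ p3) ∧ p1) ∨ p1) ∧ (p1 → ¬((p4 ⊕ p3) ∧ p1))
≡ (¬¬((p4 ∨ p3) ∧ ¬(p4 ∧ p3) ∧ p1) ∨ p1) ∧ (p1 → ¬((p4 ⊕ p3) ∧ p1))
≡ (¬¬((p4 ∨ p3) ∧ ¬(p4 ∧ p3) ∧ p1) ∨ p1) ∧ (¬p1 ∨ ¬((p4 ⊕ p3) ∧ p1))
≡ (¬¬((p4 ∨ p3) ∧ ¬(p4 ∧ p3) ∧ p1) ∨ p1) ∧ (¬p1 ∨ ¬((p4 ∨ p3) ∧ ¬(p4 ∧ p3) ∧ p1))
≡ (((p4 ∨ p3) ∧ ¬(p4 ∧ p3) ∧ p1) ∨ p1) ∧ (¬p1 ∨ ¬((p4 ∨ p3) ∧ ¬(p4 ∧ p3) ∧ p1))
≡ (((p4 ∨ p3) ∧ (¬p4 ∨ ¬p3) ∧ p1) ∨ p1) ∧ (¬p1 ∨ ¬((p4 ∨ p3) ∧ ¬(p4 ∧ p3) ∧ p1))
≡ (((p4 ∨ p3) ∧ (¬p4 ∨ ¬p3) ∧ p1) ∨ p1) ∧ (¬p1 ∨ ¬(p4 ∨ p3) ∨ ¬¬(p4 ∧ p3) ∨ ¬p1)
≡ (((p4 ∨ p3) ∧ (¬p4 ∨ ¬p3) ∧ p1) ∨ p1) ∧ (¬p1 ∨ (¬p4 ∧ ¬p3) ∨ ¬¬(p4 ∧ p3) ∨ ¬p1)
≡ (((p4 ∨ p3) ∧ (¬p4 ∨ ¬p3) ∧ p1) ∨ p1) ∧ (¬p1 ∨ (¬p4 ∧ ¬p3) ∨ (p4 ∧ p3) ∨ ¬p1)
≡ (p4 ∨ p3 ∨ p1) ∧ (¬p4 ∨ ¬p3 ∨ p1) ∧ (p1 ∨ p1) ∧ (¬p1 ∨ ¬p4 ∨ p4 ∨ ¬p1) ∧ (¬p1 ∨ ¬p4 ∨ p3 ∨ ¬p1) ∧ (¬p1 ∨ ¬p3 ∨ p4 ∨ ¬p1) ∧ (¬p1 ∨ ¬p3 ∨ p3 ∨ ¬p1)
≡ p1 ∧ (¬p1 ∨ ¬p4 ∨ p3) ∧ (¬p1 ∨ ¬p3 ∨ p4)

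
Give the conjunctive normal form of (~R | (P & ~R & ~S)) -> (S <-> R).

R | ~S

(~R | (P & ~R & ~S)) -> (S <-> R)
= ~(~R | (P & ~R & ~S)) | (S <-> R)   — eliminate ->
= ~(~R | (P & ~R & ~S)) | ((S -> R) & (R -> S))   — eliminate <->
= ~(~R | (P & ~R & ~S)) | ((~S | R) & (R -> S))   — eliminate ->
= ~(~R | (P & ~R & ~S)) | ((~S | R) & (~R | S))   — eliminate ->
= (~~R & ~(P & ~R & ~S)) | ((~S | R) & (~R | S))   — De Morgan
= (R & ~(P & ~R & ~S)) | ((~S | R) & (~R | S))   — double negation
= (R & (~P | ~~R | ~~S)) | ((~S | R) & (~R | S))   — De Morgan
= (R & (~P | R | ~~S)) | ((~S | R) & (~R | S))   — double negation
= (R & (~P | R | S)) | ((~S | R) & (~R | S))   — double negation
= (R | ~S | R) & (R | ~R | S) & (~P | R | S | ~S | R) & (~P | R | S | ~R | S)   — distribute | over &
= R | ~S   — simplify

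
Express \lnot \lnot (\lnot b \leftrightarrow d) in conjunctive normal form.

(b \lor d) \land (\lnot d \lor \lnot b)

\lnot \lnot (\lnot b \leftrightarrow d)
⇔ \lnot \lnot ((\lnot b \to d) \land (d \to \lnot b))   — eliminate \leftrightarrow
⇔ \lnot \lnot ((\lnot \lnot b \lor d) \land (d \to \lnot b))   — eliminate \to
⇔ \lnot \lnot ((\lnot \lnot b \lor d) \land (\lnot d \lor \lnot b))   — eliminate \to
⇔ (\lnot \lnot b \lor d) \land (\lnot d \lor \lnot b)   — double negation
⇔ (b \lor d) \land (\lnot d \lor \lnot b)   — double negation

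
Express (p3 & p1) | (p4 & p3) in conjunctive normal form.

(p3 & p1) | (p4 & p3)
= (p3 | p4) & (p3 | p3) & (p1 | p4) & (p1 | p3)   (distribute | over &)
= p3 & (p1 | p4)   (simplify)

p3 & (p1 | p4)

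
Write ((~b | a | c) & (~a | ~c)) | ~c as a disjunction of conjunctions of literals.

((~b | a | c) & (~a | ~c)) | ~c
≡ (~b & ~a) | (~b & ~c) | (a & ~a) | (a & ~c) | (c & ~a) | (c & ~c) | ~c   [distribute & over |]
≡ (~b & ~a) | (c & ~a) | ~c   [simplify]

(~b & ~a) | (c & ~a) | ~c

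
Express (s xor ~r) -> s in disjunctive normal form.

(s xor ~r) -> s
≡ ~(s xor ~r) | s   (eliminate ->)
≡ ~((s & ~~r) | (~s & ~r)) | s   (expand xor)
≡ (~(s & ~~r) & ~(~s & ~r)) | s   (De Morgan)
≡ ((~s | ~~~r) & ~(~s & ~r)) | s   (De Morgan)
≡ ((~s | ~r) & ~(~s & ~r)) | s   (double negation)
≡ ((~s | ~r) & (~~s | ~~r)) | s   (De Morgan)
≡ ((~s | ~r) & (s | ~~r)) | s   (double negation)
≡ ((~s | ~r) & (s | r)) | s   (double negation)
≡ (~s & s) | (~s & r) | (~r & s) | (~r & r) | s   (distribute & over |)
≡ (~s & r) | s   (simplify)

(~s & r) | s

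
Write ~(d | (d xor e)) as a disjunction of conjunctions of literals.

~d & ~e

~(d | (d xor e))
= ~(d | (d & ~e) | (~d & e))
= ~d & ~(d & ~e) & ~(~d & e)
= ~d & (~d | ~~e) & ~(~d & e)
= ~d & (~d | e) & ~(~d & e)
= ~d & (~d | e) & (~~d | ~e)
= ~d & (~d | e) & (d | ~e)
= (~d & ~d & d) | (~d & ~d & ~e) | (~d & e & d) | (~d & e & ~e)
= ~d & ~e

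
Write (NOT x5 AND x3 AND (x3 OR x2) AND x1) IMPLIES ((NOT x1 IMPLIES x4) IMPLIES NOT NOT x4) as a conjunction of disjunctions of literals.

x5 OR NOT x3 OR NOT x1 OR x4

(NOT x5 AND x3 AND (x3 OR x2) AND x1) IMPLIES ((NOT x1 IMPLIES x4) IMPLIES NOT NOT x4)
≡ NOT (NOT x5 AND x3 AND (x3 OR x2) AND x1) OR ((NOT x1 IMPLIES x4) IMPLIES NOT NOT x4)   — eliminate IMPLIES
≡ NOT (NOT x5 AND x3 AND (x3 OR x2) AND x1) OR NOT (NOT x1 IMPLIES x4) OR NOT NOT x4   — eliminate IMPLIES
≡ NOT (NOT x5 AND x3 AND (x3 OR x2) AND x1) OR NOT (NOT NOT x1 OR x4) OR NOT NOT x4   — eliminate IMPLIES
≡ NOT NOT x5 OR NOT x3 OR NOT (x3 OR x2) OR NOT x1 OR NOT (NOT NOT x1 OR x4) OR NOT NOT x4   — De Morgan
≡ x5 OR NOT x3 OR NOT (x3 OR x2) OR NOT x1 OR NOT (NOT NOT x1 OR x4) OR NOT NOT x4   — double negation
≡ x5 OR NOT x3 OR (NOT x3 AND NOT x2) OR NOT x1 OR NOT (NOT NOT x1 OR x4) OR NOT NOT x4   — De Morgan
≡ x5 OR NOT x3 OR (NOT x3 AND NOT x2) OR NOT x1 OR (NOT NOT NOT x1 AND NOT x4) OR NOT NOT x4   — De Morgan
≡ x5 OR NOT x3 OR (NOT x3 AND NOT x2) OR NOT x1 OR (NOT x1 AND NOT x4) OR NOT NOT x4   — double negation
≡ x5 OR NOT x3 OR (NOT x3 AND NOT x2) OR NOT x1 OR (NOT x1 AND NOT x4) OR x4   — double negation
≡ (x5 OR NOT x3 OR NOT x3 OR NOT x1 OR NOT x1 OR x4) AND (x5 OR NOT x3 OR NOT x3 OR NOT x1 OR NOT x4 OR x4) AND (x5 OR NOT x3 OR NOT x2 OR NOT x1 OR NOT x1 OR x4) AND (x5 OR NOT x3 OR NOT x2 OR NOT x1 OR NOT x4 OR x4)   — distribute OR over AND
≡ x5 OR NOT x3 OR NOT x1 OR x4   — simplify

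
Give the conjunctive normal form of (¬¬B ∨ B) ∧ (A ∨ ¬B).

(¬¬B ∨ B) ∧ (A ∨ ¬B)
= (B ∨ B) ∧ (A ∨ ¬B)   [double negation]
= B ∧ (A ∨ ¬B)   [simplify]

B ∧ (A ∨ ¬B)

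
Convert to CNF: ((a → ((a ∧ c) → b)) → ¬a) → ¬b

((a → ((a ∧ c) → b)) → ¬a) → ¬b
≡ ¬((a → ((a ∧ c) → b)) → ¬a) ∨ ¬b   — eliminate →
≡ ¬(¬(a → ((a ∧ c) → b)) ∨ ¬a) ∨ ¬b   — eliminate →
≡ ¬(¬(¬a ∨ ((a ∧ c) → b)) ∨ ¬a) ∨ ¬b   — eliminate →
≡ ¬(¬(¬a ∨ ¬(a ∧ c) ∨ b) ∨ ¬a) ∨ ¬b   — eliminate →
≡ (¬¬(¬a ∨ ¬(a ∧ c) ∨ b) ∧ ¬¬a) ∨ ¬b   — De Morgan
≡ ((¬a ∨ ¬(a ∧ c) ∨ b) ∧ ¬¬a) ∨ ¬b   — double negation
≡ ((¬a ∨ ¬a ∨ ¬c ∨ b) ∧ ¬¬a) ∨ ¬b   — De Morgan
≡ ((¬a ∨ ¬a ∨ ¬c ∨ b) ∧ a) ∨ ¬b   — double negation
≡ (¬a ∨ ¬a ∨ ¬c ∨ b ∨ ¬b) ∧ (a ∨ ¬b)   — distribute ∨ over ∧
≡ a ∨ ¬b   — simplify

a ∨ ¬b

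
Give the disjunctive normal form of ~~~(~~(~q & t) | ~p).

~~~(~~(~q & t) | ~p)
⇔ ~(~~(~q & t) | ~p)
⇔ ~~~(~q & t) & ~~p
⇔ ~(~q & t) & ~~p
⇔ (~~q | ~t) & ~~p
⇔ (q | ~t) & ~~p
⇔ (q | ~t) & p
⇔ (q & p) | (~t & p)

(q & p) | (~t & p)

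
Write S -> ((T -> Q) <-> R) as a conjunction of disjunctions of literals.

(~S | T | R) & (~S | ~Q | R) & (~S | ~R | ~T | Q)

S -> ((T -> Q) <-> R)
= ~S | ((T -> Q) <-> R)   [eliminate ->]
= ~S | (((T -> Q) -> R) & (R -> (T -> Q)))   [eliminate <->]
= ~S | ((~(T -> Q) | R) & (R -> (T -> Q)))   [eliminate ->]
= ~S | ((~(~T | Q) | R) & (R -> (T -> Q)))   [eliminate ->]
= ~S | ((~(~T | Q) | R) & (~R | (T -> Q)))   [eliminate ->]
= ~S | ((~(~T | Q) | R) & (~R | ~T | Q))   [eliminate ->]
= ~S | (((~~T & ~Q) | R) & (~R | ~T | Q))   [De Morgan]
= ~S | (((T & ~Q) | R) & (~R | ~T | Q))   [double negation]
= (~S | T | R) & (~S | ~Q | R) & (~S | ~R | ~T | Q)   [distribute | over &]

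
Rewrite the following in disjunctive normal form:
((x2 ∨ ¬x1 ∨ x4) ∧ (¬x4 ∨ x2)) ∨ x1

x2 ∨ (¬x1 ∧ ¬x4) ∨ x1

((x2 ∨ ¬x1 ∨ x4) ∧ (¬x4 ∨ x2)) ∨ x1
= (x2 ∧ ¬x4) ∨ (x2 ∧ x2) ∨ (¬x1 ∧ ¬x4) ∨ (¬x1 ∧ x2) ∨ (x4 ∧ ¬x4) ∨ (x4 ∧ x2) ∨ x1   [distribute ∧ over ∨]
= x2 ∨ (¬x1 ∧ ¬x4) ∨ x1   [simplify]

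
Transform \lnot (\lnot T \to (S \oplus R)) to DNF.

(\lnot T \land \lnot S \land \lnot R) \lor (\lnot T \land R \land S)

\lnot (\lnot T \to (S \oplus R))
⇔ \lnot (\lnot \lnot T \lor (S \oplus R))   [eliminate \to]
⇔ \lnot (\lnot \lnot T \lor (S \land \lnot R) \lor (\lnot S \land R))   [expand \oplus]
⇔ \lnot \lnot \lnot T \land \lnot (S \land \lnot R) \land \lnot (\lnot S \land R)   [De Morgan]
⇔ \lnot T \land \lnot (S \land \lnot R) \land \lnot (\lnot S \land R)   [double negation]
⇔ \lnot T \land (\lnot S \lor \lnot \lnot R) \land \lnot (\lnot S \land R)   [De Morgan]
⇔ \lnot T \land (\lnot S \lor R) \land \lnot (\lnot S \land R)   [double negation]
⇔ \lnot T \land (\lnot S \lor R) \land (\lnot \lnot S \lor \lnot R)   [De Morgan]
⇔ \lnot T \land (\lnot S \lor R) \land (S \lor \lnot R)   [double negation]
⇔ (\lnot T \land \lnot S \land S) \lor (\lnot T \land \lnot S \land \lnot R) \lor (\lnot T \land R \land S) \lor (\lnot T \land R \land \lnot R)   [distribute \land over \lor]
⇔ (\lnot T \land \lnot S \land \lnot R) \lor (\lnot T \land R \land S)   [simplify]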